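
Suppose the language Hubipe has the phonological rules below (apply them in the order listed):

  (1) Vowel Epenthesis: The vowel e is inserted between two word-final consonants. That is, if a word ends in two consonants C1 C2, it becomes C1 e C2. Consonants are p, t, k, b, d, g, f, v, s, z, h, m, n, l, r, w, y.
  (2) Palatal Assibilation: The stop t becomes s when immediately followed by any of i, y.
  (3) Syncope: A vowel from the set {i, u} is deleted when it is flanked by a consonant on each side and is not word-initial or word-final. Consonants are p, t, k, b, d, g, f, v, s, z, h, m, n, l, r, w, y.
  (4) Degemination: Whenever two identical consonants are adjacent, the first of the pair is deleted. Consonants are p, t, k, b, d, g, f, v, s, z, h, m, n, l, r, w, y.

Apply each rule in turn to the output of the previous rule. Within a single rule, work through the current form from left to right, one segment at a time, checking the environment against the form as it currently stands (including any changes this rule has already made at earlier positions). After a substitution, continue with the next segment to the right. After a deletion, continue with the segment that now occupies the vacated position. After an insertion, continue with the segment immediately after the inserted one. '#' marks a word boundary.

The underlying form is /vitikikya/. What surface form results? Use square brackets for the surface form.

(1) Vowel Epenthesis: no change — [vitikikya]
(2) Palatal Assibilation: [vitikikya] → [visikikya]
(3) Syncope: [visikikya] → [vskkya]
(4) Degemination: [vskkya] → [vskya]

[vskya]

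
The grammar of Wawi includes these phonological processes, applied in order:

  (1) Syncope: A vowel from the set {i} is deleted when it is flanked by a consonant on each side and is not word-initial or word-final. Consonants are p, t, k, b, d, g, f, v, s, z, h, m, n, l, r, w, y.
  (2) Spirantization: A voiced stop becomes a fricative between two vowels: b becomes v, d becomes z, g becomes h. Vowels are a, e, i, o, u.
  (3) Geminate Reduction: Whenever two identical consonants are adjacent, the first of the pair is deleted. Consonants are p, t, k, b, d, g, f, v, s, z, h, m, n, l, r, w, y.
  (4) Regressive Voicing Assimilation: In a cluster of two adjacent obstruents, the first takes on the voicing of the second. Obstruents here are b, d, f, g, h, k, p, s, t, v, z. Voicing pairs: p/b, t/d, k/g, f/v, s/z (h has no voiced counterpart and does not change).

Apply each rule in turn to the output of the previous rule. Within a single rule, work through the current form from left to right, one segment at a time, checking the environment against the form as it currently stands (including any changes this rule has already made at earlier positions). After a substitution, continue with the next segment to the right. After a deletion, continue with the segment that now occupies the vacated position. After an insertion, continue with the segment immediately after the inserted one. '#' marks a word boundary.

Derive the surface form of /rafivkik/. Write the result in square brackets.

[ravfk]

(1) Syncope: [rafivkik] → [rafvkk]
(2) Spirantization: no change — [rafvkk]
(3) Geminate Reduction: [rafvkk] → [rafvk]
(4) Regressive Voicing Assimilation: [rafvk] → [ravfk]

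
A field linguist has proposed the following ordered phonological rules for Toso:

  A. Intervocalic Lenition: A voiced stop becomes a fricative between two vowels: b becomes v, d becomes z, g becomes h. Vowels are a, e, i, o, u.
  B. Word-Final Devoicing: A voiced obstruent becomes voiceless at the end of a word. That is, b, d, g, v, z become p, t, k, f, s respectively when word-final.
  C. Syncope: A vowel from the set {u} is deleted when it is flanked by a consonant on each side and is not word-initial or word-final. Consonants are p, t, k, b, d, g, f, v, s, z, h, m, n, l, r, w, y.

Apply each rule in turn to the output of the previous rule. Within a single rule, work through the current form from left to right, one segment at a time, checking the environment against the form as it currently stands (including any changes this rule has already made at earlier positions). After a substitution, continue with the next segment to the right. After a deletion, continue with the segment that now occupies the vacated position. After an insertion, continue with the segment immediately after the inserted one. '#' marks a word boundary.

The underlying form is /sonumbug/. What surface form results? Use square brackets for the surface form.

A Intervocalic Lenition: no change — [sonumbug]
B Word-Final Devoicing: [sonumbug] → [sonumbuk]
C Syncope: [sonumbuk] → [sonmbk]

[sonmbk]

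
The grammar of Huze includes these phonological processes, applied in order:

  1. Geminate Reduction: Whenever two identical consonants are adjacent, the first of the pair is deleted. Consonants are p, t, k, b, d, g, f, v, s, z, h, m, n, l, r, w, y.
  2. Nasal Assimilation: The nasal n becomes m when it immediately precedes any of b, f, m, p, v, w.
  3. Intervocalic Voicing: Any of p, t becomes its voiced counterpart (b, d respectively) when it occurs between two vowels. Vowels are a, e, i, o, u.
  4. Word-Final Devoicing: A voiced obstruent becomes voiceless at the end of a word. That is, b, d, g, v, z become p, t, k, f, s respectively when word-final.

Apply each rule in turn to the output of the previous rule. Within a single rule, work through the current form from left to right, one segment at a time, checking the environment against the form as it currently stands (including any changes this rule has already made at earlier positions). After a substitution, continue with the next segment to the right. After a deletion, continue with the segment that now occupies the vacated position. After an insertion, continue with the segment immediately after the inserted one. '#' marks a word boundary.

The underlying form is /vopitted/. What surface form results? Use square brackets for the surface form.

1 Geminate Reduction: [vopitted] → [vopited]
2 Nasal Assimilation: no change — [vopited]
3 Intervocalic Voicing: [vopited] → [vobided]
4 Word-Final Devoicing: [vobided] → [vobidet]

[vobidet]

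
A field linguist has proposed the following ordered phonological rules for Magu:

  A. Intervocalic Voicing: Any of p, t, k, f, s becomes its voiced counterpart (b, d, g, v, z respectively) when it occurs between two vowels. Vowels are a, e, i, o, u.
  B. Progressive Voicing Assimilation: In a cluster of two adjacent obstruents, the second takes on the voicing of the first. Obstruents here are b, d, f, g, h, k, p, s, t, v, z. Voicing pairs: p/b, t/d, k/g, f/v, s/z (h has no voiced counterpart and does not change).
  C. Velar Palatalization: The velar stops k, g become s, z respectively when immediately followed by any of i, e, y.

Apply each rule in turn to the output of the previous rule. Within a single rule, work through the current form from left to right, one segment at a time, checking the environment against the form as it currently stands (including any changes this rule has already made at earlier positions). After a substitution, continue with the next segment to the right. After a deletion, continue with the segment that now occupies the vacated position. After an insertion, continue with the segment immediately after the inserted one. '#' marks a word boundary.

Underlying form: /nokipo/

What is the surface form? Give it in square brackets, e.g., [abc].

[nozibo]

A Intervocalic Voicing: [nokipo] → [nogibo]
B Progressive Voicing Assimilation: no change — [nogibo]
C Velar Palatalization: [nogibo] → [nozibo]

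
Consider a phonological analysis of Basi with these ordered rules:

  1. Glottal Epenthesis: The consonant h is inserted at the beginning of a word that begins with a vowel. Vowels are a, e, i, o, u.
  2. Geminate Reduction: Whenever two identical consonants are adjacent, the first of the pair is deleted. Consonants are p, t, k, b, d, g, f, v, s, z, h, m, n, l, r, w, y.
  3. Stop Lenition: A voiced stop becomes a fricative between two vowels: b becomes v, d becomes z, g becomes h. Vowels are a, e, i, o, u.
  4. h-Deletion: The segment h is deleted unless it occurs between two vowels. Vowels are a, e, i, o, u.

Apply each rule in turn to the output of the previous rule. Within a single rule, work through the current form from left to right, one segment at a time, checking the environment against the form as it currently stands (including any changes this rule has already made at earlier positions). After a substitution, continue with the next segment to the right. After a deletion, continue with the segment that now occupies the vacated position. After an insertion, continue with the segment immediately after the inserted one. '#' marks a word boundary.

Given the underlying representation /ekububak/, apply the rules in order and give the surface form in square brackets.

1 Glottal Epenthesis: [ekububak] → [hekububak]
2 Geminate Reduction: no change — [hekububak]
3 Stop Lenition: [hekububak] → [hekuvuvak]
4 h-Deletion: [hekuvuvak] → [ekuvuvak]

[ekuvuvak]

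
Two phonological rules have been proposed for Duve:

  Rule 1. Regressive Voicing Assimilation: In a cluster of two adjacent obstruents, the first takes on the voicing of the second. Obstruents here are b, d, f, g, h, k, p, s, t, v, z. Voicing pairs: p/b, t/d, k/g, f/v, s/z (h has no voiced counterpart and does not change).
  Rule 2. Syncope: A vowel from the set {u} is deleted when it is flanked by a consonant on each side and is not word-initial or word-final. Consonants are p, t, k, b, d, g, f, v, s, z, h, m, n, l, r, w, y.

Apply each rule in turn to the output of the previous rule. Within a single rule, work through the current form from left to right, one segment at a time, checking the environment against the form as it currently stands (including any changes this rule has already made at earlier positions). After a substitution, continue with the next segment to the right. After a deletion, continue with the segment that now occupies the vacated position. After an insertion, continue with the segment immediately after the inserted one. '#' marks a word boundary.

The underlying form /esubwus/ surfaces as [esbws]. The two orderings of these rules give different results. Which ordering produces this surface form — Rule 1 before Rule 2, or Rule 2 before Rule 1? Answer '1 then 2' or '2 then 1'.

1 then 2

Order 1 then 2:
  1 Regressive Voicing Assimilation: no change — [esubwus]
  2 Syncope: [esubwus] → [esbws]
  result: [esbws]
Order 2 then 1:
  2 Syncope: [esubwus] → [esbws]
  1 Regressive Voicing Assimilation: [esbws] → [ezbws]
  result: [ezbws]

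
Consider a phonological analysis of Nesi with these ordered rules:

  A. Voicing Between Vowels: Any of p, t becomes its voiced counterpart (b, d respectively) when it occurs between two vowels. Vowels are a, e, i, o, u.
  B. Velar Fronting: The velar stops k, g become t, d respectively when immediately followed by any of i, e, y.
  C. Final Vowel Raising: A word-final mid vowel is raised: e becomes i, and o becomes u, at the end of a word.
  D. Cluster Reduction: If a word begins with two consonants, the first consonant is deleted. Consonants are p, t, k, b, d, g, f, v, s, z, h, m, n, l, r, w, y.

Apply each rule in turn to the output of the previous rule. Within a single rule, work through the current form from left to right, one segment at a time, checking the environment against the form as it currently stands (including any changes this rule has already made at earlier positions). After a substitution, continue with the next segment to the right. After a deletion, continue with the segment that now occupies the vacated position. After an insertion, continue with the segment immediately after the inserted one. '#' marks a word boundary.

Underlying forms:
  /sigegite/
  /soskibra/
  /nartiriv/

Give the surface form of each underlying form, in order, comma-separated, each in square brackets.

/sigegite/:
  A Voicing Between Vowels: [sigegite] → [sigegide]
  B Velar Fronting: [sigegide] → [sidedide]
  C Final Vowel Raising: [sidedide] → [sidedidi]
  D Cluster Reduction: no change — [sidedidi]
/soskibra/:
  A Voicing Between Vowels: no change — [soskibra]
  B Velar Fronting: [soskibra] → [sostibra]
  C Final Vowel Raising: no change — [sostibra]
  D Cluster Reduction: no change — [sostibra]
/nartiriv/:
  A Voicing Between Vowels: no change — [nartiriv]
  B Velar Fronting: no change — [nartiriv]
  C Final Vowel Raising: no change — [nartiriv]
  D Cluster Reduction: no change — [nartiriv]

[sidedidi], [sostibra], [nartiriv]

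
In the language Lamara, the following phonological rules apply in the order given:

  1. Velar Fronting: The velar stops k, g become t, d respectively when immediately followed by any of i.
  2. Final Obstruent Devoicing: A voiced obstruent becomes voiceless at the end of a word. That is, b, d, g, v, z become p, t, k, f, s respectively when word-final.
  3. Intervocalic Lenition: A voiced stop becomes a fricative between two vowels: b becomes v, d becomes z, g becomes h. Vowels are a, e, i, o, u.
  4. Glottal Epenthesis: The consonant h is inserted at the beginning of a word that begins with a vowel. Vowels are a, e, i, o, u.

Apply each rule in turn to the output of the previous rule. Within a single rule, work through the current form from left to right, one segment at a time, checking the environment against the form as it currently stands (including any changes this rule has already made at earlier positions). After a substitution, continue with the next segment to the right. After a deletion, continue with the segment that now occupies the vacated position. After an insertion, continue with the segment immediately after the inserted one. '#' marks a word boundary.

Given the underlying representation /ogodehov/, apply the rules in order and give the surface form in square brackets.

[hohozehof]

1 Velar Fronting: no change — [ogodehov]
2 Final Obstruent Devoicing: [ogodehov] → [ogodehof]
3 Intervocalic Lenition: [ogodehof] → [ohozehof]
4 Glottal Epenthesis: [ohozehof] → [hohozehof]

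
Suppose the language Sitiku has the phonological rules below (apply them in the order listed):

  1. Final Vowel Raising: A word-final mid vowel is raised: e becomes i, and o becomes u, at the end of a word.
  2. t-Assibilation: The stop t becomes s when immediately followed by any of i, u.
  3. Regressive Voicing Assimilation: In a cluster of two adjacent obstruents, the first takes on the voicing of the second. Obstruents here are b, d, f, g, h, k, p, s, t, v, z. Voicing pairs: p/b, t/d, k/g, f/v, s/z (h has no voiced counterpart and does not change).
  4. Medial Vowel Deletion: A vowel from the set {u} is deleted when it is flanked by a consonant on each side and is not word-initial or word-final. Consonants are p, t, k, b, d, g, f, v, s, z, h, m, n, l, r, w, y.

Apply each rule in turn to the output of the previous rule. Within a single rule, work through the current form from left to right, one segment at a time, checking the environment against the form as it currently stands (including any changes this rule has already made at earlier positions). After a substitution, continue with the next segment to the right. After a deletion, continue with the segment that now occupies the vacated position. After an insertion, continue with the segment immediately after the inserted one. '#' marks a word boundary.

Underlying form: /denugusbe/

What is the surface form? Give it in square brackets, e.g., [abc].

1 Final Vowel Raising: [denugusbe] → [denugusbi]
2 t-Assibilation: no change — [denugusbi]
3 Regressive Voicing Assimilation: [denugusbi] → [denuguzbi]
4 Medial Vowel Deletion: [denuguzbi] → [dengzbi]

[dengzbi]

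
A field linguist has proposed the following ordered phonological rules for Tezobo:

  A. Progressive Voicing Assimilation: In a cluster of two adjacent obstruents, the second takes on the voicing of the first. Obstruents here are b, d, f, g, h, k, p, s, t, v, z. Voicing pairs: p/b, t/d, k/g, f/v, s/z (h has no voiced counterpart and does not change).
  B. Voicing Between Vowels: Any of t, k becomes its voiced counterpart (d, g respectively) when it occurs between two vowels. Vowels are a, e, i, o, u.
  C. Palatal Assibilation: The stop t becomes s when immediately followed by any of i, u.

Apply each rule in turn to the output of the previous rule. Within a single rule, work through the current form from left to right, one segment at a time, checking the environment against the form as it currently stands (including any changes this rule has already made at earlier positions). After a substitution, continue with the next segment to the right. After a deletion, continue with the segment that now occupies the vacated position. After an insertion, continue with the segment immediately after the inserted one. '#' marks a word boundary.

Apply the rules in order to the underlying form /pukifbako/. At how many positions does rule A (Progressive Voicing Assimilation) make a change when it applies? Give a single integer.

A Progressive Voicing Assimilation: [pukifbako] → [pukifpako]
B Voicing Between Vowels: [pukifpako] → [pugifpago]
C Palatal Assibilation: no change — [pugifpago]
Rule A changed 1 position(s).

1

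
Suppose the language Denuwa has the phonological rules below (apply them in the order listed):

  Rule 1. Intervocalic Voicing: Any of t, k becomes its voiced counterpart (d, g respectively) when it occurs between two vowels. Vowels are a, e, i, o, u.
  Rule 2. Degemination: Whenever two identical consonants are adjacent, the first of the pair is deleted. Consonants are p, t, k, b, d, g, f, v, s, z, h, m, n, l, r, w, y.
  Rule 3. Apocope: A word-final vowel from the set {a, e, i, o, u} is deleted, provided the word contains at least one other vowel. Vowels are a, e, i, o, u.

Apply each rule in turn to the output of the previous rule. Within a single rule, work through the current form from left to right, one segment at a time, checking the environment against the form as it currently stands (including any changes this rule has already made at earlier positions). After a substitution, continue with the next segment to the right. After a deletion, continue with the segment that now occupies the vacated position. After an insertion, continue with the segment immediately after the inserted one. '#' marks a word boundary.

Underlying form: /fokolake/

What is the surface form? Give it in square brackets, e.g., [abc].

Rule 1 Intervocalic Voicing: [fokolake] → [fogolage]
Rule 2 Degemination: no change — [fogolage]
Rule 3 Apocope: [fogolage] → [fogolag]

[fogolag]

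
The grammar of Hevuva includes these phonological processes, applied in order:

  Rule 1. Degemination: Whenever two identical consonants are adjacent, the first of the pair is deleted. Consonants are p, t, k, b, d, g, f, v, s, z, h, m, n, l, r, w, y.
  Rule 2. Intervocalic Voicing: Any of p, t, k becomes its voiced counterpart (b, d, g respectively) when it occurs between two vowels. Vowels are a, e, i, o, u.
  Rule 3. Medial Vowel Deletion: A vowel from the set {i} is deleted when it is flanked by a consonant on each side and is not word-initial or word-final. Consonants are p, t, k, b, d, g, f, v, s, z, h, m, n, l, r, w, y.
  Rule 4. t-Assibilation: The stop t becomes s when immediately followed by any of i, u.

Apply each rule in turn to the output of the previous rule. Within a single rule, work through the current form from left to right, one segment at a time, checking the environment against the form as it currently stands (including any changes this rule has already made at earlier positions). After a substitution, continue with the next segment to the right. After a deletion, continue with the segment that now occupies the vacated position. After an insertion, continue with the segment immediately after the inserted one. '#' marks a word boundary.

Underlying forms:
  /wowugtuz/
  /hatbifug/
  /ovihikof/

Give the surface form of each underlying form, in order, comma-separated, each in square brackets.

/wowugtuz/:
  Rule 1 Degemination: no change — [wowugtuz]
  Rule 2 Intervocalic Voicing: no change — [wowugtuz]
  Rule 3 Medial Vowel Deletion: no change — [wowugtuz]
  Rule 4 t-Assibilation: [wowugtuz] → [wowugsuz]
/hatbifug/:
  Rule 1 Degemination: no change — [hatbifug]
  Rule 2 Intervocalic Voicing: no change — [hatbifug]
  Rule 3 Medial Vowel Deletion: [hatbifug] → [hatbfug]
  Rule 4 t-Assibilation: no change — [hatbfug]
/ovihikof/:
  Rule 1 Degemination: no change — [ovihikof]
  Rule 2 Intervocalic Voicing: [ovihikof] → [ovihigof]
  Rule 3 Medial Vowel Deletion: [ovihigof] → [ovhgof]
  Rule 4 t-Assibilation: no change — [ovhgof]

[wowugsuz], [hatbfug], [ovhgof]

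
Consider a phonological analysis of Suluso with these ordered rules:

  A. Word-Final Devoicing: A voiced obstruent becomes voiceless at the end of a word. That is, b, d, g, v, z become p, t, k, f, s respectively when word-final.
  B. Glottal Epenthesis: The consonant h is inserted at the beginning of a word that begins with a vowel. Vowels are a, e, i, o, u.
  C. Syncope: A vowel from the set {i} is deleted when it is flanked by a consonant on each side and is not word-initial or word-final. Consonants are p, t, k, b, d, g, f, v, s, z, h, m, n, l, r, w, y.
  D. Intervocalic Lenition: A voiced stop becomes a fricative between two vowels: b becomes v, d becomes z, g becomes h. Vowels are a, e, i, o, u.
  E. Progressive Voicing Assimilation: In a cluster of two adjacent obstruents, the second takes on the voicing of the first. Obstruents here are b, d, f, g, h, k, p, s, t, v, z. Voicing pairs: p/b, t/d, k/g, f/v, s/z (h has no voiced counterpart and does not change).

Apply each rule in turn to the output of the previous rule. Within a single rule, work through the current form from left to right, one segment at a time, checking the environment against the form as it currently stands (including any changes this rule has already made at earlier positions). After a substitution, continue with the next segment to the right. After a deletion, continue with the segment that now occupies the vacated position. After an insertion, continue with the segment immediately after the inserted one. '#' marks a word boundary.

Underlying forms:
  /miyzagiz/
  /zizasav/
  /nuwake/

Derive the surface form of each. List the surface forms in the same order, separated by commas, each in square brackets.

/miyzagiz/:
  A Word-Final Devoicing: [miyzagiz] → [miyzagis]
  B Glottal Epenthesis: no change — [miyzagis]
  C Syncope: [miyzagis] → [myzags]
  D Intervocalic Lenition: no change — [myzags]
  E Progressive Voicing Assimilation: [myzags] → [myzagz]
/zizasav/:
  A Word-Final Devoicing: [zizasav] → [zizasaf]
  B Glottal Epenthesis: no change — [zizasaf]
  C Syncope: [zizasaf] → [zzasaf]
  D Intervocalic Lenition: no change — [zzasaf]
  E Progressive Voicing Assimilation: no change — [zzasaf]
/nuwake/:
  A Word-Final Devoicing: no change — [nuwake]
  B Glottal Epenthesis: no change — [nuwake]
  C Syncope: no change — [nuwake]
  D Intervocalic Lenition: no change — [nuwake]
  E Progressive Voicing Assimilation: no change — [nuwake]

[myzagz], [zzasaf], [nuwake]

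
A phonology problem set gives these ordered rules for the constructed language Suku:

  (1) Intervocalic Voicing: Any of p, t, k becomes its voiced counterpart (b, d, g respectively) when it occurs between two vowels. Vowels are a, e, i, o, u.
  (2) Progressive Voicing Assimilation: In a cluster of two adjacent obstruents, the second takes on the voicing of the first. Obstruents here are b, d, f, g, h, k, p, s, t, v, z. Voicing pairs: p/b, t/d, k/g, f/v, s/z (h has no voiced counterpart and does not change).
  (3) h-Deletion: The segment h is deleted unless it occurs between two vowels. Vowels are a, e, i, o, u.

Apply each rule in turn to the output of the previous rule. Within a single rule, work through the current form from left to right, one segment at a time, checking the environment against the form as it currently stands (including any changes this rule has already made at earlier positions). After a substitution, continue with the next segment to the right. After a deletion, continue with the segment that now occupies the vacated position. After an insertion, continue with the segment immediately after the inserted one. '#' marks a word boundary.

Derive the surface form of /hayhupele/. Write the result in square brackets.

(1) Intervocalic Voicing: [hayhupele] → [hayhubele]
(2) Progressive Voicing Assimilation: no change — [hayhubele]
(3) h-Deletion: [hayhubele] → [ayubele]

[ayubele]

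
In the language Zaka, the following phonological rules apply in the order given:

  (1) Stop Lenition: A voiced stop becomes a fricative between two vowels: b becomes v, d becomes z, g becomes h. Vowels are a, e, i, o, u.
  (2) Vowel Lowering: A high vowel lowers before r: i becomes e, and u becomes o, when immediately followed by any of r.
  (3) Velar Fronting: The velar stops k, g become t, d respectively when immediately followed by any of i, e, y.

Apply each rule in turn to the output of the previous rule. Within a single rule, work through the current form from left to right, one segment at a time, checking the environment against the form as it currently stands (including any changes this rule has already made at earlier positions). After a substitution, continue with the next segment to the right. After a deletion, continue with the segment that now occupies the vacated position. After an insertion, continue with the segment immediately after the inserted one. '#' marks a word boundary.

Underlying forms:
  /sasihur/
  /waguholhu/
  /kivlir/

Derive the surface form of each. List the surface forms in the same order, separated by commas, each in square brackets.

[sasihor], [wahuholhu], [tivler]

/sasihur/:
  (1) Stop Lenition: no change — [sasihur]
  (2) Vowel Lowering: [sasihur] → [sasihor]
  (3) Velar Fronting: no change — [sasihor]
/waguholhu/:
  (1) Stop Lenition: [waguholhu] → [wahuholhu]
  (2) Vowel Lowering: no change — [wahuholhu]
  (3) Velar Fronting: no change — [wahuholhu]
/kivlir/:
  (1) Stop Lenition: no change — [kivlir]
  (2) Vowel Lowering: [kivlir] → [kivler]
  (3) Velar Fronting: [kivler] → [tivler]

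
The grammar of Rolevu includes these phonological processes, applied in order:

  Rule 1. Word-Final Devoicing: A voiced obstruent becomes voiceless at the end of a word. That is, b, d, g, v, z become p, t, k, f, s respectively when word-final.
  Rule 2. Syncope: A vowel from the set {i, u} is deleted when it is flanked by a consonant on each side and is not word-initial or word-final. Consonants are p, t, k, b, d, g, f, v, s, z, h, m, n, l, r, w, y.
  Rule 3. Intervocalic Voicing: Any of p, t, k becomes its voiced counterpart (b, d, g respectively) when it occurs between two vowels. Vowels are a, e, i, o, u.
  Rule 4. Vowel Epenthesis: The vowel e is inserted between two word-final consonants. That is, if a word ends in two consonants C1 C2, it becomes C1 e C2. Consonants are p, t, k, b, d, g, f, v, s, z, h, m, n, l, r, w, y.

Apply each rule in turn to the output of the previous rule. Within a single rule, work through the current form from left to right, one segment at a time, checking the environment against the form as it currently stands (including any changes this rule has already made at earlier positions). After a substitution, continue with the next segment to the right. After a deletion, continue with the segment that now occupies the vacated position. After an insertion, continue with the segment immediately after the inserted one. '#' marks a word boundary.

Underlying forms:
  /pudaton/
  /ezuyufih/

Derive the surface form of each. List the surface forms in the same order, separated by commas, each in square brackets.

/pudaton/:
  Rule 1 Word-Final Devoicing: no change — [pudaton]
  Rule 2 Syncope: [pudaton] → [pdaton]
  Rule 3 Intervocalic Voicing: [pdaton] → [pdadon]
  Rule 4 Vowel Epenthesis: no change — [pdadon]
/ezuyufih/:
  Rule 1 Word-Final Devoicing: no change — [ezuyufih]
  Rule 2 Syncope: [ezuyufih] → [ezyfh]
  Rule 3 Intervocalic Voicing: no change — [ezyfh]
  Rule 4 Vowel Epenthesis: [ezyfh] → [ezyfeh]

[pdadon], [ezyfeh]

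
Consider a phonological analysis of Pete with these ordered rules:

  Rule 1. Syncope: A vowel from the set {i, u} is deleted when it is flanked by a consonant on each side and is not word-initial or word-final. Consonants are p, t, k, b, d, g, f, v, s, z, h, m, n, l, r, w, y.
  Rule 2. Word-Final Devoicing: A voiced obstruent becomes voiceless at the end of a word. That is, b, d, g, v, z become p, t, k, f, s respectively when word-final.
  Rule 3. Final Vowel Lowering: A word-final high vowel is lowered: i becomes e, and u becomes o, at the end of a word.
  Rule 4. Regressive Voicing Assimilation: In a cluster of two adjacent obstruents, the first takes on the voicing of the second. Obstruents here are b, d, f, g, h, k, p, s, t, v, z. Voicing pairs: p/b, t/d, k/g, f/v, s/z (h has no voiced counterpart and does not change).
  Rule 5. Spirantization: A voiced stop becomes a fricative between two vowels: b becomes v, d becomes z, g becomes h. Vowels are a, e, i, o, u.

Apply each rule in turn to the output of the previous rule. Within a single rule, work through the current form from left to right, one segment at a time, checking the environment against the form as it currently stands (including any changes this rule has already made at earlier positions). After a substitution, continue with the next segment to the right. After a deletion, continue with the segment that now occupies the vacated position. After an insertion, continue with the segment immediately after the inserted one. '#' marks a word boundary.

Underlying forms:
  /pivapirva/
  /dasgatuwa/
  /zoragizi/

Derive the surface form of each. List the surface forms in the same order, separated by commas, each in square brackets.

[bvaprva], [dazgatwa], [zoragze]

/pivapirva/:
  Rule 1 Syncope: [pivapirva] → [pvaprva]
  Rule 2 Word-Final Devoicing: no change — [pvaprva]
  Rule 3 Final Vowel Lowering: no change — [pvaprva]
  Rule 4 Regressive Voicing Assimilation: [pvaprva] → [bvaprva]
  Rule 5 Spirantization: no change — [bvaprva]
/dasgatuwa/:
  Rule 1 Syncope: [dasgatuwa] → [dasgatwa]
  Rule 2 Word-Final Devoicing: no change — [dasgatwa]
  Rule 3 Final Vowel Lowering: no change — [dasgatwa]
  Rule 4 Regressive Voicing Assimilation: [dasgatwa] → [dazgatwa]
  Rule 5 Spirantization: no change — [dazgatwa]
/zoragizi/:
  Rule 1 Syncope: [zoragizi] → [zoragzi]
  Rule 2 Word-Final Devoicing: no change — [zoragzi]
  Rule 3 Final Vowel Lowering: [zoragzi] → [zoragze]
  Rule 4 Regressive Voicing Assimilation: no change — [zoragze]
  Rule 5 Spirantization: no change — [zoragze]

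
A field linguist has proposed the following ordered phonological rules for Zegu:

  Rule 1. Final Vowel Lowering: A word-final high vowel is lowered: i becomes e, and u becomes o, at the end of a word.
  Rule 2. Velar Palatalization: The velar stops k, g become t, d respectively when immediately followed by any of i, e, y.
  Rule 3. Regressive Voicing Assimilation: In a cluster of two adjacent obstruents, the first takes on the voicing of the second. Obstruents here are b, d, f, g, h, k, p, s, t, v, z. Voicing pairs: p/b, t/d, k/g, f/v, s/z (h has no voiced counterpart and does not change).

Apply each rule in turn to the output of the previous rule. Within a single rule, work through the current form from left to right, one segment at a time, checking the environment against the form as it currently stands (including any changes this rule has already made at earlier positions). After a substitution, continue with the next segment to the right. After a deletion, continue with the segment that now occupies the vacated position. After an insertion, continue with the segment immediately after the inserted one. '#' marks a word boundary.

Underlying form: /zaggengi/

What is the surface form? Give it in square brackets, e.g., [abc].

Rule 1 Final Vowel Lowering: [zaggengi] → [zaggenge]
Rule 2 Velar Palatalization: [zaggenge] → [zagdende]
Rule 3 Regressive Voicing Assimilation: no change — [zagdende]

[zagdende]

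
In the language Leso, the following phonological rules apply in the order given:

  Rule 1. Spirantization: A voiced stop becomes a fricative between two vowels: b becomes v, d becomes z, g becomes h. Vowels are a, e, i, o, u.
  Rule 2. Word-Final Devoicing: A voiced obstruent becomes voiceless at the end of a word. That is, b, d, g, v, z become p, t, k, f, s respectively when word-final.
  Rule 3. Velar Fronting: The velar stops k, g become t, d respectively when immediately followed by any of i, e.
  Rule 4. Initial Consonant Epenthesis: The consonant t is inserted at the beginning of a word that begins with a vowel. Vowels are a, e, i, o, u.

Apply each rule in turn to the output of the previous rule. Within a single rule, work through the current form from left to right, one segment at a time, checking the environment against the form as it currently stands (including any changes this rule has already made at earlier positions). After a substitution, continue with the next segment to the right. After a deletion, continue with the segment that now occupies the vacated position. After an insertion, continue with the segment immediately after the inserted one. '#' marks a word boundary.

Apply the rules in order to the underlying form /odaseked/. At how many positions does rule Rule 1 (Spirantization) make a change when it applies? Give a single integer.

1

Rule 1 Spirantization: [odaseked] → [ozaseked]
Rule 2 Word-Final Devoicing: [ozaseked] → [ozaseket]
Rule 3 Velar Fronting: [ozaseket] → [ozasetet]
Rule 4 Initial Consonant Epenthesis: [ozasetet] → [tozasetet]
Rule Rule 1 changed 1 position(s).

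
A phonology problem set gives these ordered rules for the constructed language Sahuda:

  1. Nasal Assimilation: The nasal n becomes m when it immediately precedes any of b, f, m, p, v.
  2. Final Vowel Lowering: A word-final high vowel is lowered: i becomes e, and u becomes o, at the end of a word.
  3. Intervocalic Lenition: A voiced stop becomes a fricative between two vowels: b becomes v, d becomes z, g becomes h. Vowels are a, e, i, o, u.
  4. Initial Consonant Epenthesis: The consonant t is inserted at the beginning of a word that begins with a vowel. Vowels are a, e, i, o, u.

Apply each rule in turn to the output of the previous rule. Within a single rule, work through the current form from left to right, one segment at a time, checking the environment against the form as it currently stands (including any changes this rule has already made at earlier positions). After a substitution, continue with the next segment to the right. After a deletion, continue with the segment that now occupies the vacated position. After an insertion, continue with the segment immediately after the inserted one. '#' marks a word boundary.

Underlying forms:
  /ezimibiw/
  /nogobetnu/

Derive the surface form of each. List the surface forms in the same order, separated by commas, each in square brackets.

/ezimibiw/:
  1 Nasal Assimilation: no change — [ezimibiw]
  2 Final Vowel Lowering: no change — [ezimibiw]
  3 Intervocalic Lenition: [ezimibiw] → [ezimiviw]
  4 Initial Consonant Epenthesis: [ezimiviw] → [tezimiviw]
/nogobetnu/:
  1 Nasal Assimilation: no change — [nogobetnu]
  2 Final Vowel Lowering: [nogobetnu] → [nogobetno]
  3 Intervocalic Lenition: [nogobetno] → [nohovetno]
  4 Initial Consonant Epenthesis: no change — [nohovetno]

[tezimiviw], [nohovetno]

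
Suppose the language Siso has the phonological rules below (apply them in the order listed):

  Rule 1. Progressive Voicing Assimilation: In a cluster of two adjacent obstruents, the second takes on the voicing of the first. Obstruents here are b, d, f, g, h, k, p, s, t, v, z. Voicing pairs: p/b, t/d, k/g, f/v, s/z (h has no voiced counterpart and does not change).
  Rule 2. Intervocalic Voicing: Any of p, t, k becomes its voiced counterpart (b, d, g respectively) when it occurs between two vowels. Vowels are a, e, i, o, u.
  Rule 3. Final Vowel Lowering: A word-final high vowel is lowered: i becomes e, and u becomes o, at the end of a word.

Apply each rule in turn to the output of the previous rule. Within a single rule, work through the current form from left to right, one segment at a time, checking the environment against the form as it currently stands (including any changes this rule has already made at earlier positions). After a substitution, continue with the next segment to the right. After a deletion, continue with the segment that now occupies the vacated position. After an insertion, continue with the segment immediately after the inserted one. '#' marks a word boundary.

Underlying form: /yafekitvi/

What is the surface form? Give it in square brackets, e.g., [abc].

[yafegitfe]

Rule 1 Progressive Voicing Assimilation: [yafekitvi] → [yafekitfi]
Rule 2 Intervocalic Voicing: [yafekitfi] → [yafegitfi]
Rule 3 Final Vowel Lowering: [yafegitfi] → [yafegitfe]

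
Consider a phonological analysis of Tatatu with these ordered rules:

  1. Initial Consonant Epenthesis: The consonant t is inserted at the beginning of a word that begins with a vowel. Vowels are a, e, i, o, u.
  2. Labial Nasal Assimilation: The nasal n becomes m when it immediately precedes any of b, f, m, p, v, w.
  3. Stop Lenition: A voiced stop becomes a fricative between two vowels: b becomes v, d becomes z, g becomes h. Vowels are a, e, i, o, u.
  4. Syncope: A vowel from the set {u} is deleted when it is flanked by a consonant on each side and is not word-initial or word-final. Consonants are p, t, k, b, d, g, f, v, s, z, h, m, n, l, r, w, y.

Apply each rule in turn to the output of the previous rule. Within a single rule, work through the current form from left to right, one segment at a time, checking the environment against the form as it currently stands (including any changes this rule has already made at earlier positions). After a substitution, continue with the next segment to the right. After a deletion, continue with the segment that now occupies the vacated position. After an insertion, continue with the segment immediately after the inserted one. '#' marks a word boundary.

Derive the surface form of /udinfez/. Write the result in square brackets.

1 Initial Consonant Epenthesis: [udinfez] → [tudinfez]
2 Labial Nasal Assimilation: [tudinfez] → [tudimfez]
3 Stop Lenition: [tudimfez] → [tuzimfez]
4 Syncope: [tuzimfez] → [tzimfez]

[tzimfez]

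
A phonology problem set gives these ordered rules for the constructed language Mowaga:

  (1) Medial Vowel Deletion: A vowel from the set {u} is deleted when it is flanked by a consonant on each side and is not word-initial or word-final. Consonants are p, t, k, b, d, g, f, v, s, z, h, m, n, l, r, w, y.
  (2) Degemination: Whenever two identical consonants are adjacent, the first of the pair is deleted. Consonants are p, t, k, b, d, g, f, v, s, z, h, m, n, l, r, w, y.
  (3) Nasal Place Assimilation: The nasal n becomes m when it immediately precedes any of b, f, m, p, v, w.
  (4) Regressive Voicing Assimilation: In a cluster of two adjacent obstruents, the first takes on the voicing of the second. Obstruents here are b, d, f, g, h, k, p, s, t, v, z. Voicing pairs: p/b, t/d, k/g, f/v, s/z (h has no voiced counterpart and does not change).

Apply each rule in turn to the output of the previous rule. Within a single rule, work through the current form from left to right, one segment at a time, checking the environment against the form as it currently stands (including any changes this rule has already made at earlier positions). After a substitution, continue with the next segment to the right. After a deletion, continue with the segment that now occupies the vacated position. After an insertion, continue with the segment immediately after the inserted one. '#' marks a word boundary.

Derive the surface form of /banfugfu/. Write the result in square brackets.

(1) Medial Vowel Deletion: [banfugfu] → [banfgfu]
(2) Degemination: no change — [banfgfu]
(3) Nasal Place Assimilation: [banfgfu] → [bamfgfu]
(4) Regressive Voicing Assimilation: [bamfgfu] → [bamvkfu]

[bamvkfu]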